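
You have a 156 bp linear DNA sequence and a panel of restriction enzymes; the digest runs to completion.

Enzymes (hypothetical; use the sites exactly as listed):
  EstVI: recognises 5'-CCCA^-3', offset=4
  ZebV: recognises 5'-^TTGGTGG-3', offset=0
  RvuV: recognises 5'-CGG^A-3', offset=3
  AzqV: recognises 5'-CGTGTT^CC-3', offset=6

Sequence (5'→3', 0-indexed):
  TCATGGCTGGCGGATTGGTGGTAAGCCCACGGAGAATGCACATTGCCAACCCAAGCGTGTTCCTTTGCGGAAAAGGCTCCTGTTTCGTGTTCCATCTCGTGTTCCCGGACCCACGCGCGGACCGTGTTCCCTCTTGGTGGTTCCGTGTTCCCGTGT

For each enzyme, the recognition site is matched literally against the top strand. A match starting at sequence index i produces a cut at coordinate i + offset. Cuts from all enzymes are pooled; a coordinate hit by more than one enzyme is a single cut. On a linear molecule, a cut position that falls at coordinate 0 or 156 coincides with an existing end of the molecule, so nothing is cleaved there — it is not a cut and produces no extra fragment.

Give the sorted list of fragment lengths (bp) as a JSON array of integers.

[1,3,5,5,5,7,7,8,8,9,12,13,15,16,21,21]

Site scan:
  EstVI CCCA/4: at [25, 49, 109] ⇒ [29, 53, 113]
  ZebV TTGGTGG/0: at [14, 133] ⇒ [14, 133]
  RvuV CGGA/3: at [10, 29, 67, 105, 117] ⇒ [13, 32, 70, 108, 120]
  AzqV CGTGTTCC/6: at [55, 85, 97, 122, 143] ⇒ [61, 91, 103, 128, 149]

Pooled cuts: [13, 14, 29, 32, 53, 61, 70, 91, 103, 108, 113, 120, 128, 133, 149]

Fragments:
  [0,13): 13 bp
  [13,14): 1 bp
  [14,29): 15 bp
  [29,32): 3 bp
  [32,53): 21 bp
  [53,61): 8 bp
  [61,70): 9 bp
  [70,91): 21 bp
  [91,103): 12 bp
  [103,108): 5 bp
  [108,113): 5 bp
  [113,120): 7 bp
  [120,128): 8 bp
  [128,133): 5 bp
  [133,149): 16 bp
  [149,156): 7 bp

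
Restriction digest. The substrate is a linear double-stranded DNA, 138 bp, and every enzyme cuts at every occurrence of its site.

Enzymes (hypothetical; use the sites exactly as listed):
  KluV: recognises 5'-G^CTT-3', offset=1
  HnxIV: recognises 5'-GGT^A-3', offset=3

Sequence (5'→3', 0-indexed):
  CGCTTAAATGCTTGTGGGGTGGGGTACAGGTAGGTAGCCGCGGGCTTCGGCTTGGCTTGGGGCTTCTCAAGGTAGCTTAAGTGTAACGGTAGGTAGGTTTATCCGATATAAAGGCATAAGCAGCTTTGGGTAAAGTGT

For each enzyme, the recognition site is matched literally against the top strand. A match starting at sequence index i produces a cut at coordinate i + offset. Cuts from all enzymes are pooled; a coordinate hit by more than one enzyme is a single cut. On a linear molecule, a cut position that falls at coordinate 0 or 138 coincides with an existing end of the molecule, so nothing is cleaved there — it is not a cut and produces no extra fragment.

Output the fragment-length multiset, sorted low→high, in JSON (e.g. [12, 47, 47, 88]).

[2,2,4,4,5,6,6,7,7,8,8,9,11,15,15,29]

Per-enzyme occurrences:
  KluV (GCTT, off=1): starts [1, 9, 43, 49, 54, 61, 74, 122] → cuts [2, 10, 44, 50, 55, 62, 75, 123]
  HnxIV (GGTA, off=3): starts [22, 28, 32, 70, 87, 91, 128] → cuts [25, 31, 35, 73, 90, 94, 131]

Pooled cuts: [2, 10, 25, 31, 35, 44, 50, 55, 62, 73, 75, 90, 94, 123, 131]

Fragment lengths:
  [0,2): 2 bp
  [2,10): 8 bp
  [10,25): 15 bp
  [25,31): 6 bp
  [31,35): 4 bp
  [35,44): 9 bp
  [44,50): 6 bp
  [50,55): 5 bp
  [55,62): 7 bp
  [62,73): 11 bp
  [73,75): 2 bp
  [75,90): 15 bp
  [90,94): 4 bp
  [94,123): 29 bp
  [123,131): 8 bp
  [131,138): 7 bp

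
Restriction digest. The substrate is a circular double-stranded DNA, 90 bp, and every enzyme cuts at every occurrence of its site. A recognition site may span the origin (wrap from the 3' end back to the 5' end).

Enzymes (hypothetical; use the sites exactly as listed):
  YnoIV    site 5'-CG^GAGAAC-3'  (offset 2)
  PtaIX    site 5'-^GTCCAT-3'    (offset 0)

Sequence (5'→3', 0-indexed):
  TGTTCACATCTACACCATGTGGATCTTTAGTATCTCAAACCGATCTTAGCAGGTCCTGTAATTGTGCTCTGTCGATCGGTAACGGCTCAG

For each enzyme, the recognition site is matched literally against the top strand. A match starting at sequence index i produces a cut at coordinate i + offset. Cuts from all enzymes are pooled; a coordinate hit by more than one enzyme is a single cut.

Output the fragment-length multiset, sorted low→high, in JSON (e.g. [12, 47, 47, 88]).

Per-enzyme occurrences:
  YnoIV (CGGAGAAC, off=2): no sites
  PtaIX (GTCCAT, off=0): no sites

Pooled cuts: ∅

Fragment lengths:
  no cuts → one circular fragment of 90 bp

[90]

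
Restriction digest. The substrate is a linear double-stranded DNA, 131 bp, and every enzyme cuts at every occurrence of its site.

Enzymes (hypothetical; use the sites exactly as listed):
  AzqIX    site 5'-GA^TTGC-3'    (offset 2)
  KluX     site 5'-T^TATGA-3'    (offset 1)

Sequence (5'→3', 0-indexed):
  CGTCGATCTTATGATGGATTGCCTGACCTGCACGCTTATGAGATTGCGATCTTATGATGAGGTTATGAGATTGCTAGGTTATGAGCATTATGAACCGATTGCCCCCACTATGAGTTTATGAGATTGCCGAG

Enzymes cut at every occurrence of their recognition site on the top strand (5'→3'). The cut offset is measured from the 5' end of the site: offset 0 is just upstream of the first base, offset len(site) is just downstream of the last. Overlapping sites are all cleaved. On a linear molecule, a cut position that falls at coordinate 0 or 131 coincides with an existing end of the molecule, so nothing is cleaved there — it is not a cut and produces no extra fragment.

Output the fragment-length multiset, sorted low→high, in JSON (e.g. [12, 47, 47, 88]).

Scan for sites:
  AzqIX (GATTGC, off=2): starts [16, 41, 68, 96, 121] → cuts [18, 43, 70, 98, 123]
  KluX (TTATGA, off=1): starts [8, 35, 51, 62, 78, 87, 115] → cuts [9, 36, 52, 63, 79, 88, 116]

All cut coordinates (distinct, sorted): [9, 18, 36, 43, 52, 63, 70, 79, 88, 98, 116, 123]

Fragment lengths:
  [0,9): 9 bp
  [9,18): 9 bp
  [18,36): 18 bp
  [36,43): 7 bp
  [43,52): 9 bp
  [52,63): 11 bp
  [63,70): 7 bp
  [70,79): 9 bp
  [79,88): 9 bp
  [88,98): 10 bp
  [98,116): 18 bp
  [116,123): 7 bp
  [123,131): 8 bp

[7,7,7,8,9,9,9,9,9,10,11,18,18]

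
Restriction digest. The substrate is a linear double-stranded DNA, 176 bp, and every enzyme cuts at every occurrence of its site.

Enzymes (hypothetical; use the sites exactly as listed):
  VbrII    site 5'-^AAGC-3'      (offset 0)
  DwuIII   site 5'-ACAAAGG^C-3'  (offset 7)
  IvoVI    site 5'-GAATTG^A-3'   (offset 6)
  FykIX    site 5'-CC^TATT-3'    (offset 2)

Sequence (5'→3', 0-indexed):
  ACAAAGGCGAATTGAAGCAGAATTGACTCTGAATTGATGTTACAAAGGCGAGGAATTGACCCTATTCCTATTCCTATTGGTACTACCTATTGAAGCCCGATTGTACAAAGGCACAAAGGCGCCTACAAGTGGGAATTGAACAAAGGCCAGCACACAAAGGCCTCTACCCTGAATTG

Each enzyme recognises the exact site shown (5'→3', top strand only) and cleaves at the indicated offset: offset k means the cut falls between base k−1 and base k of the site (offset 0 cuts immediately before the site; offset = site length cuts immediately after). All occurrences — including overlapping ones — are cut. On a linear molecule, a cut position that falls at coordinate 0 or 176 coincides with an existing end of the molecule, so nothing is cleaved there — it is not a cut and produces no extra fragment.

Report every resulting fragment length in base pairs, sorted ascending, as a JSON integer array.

Site scan:
  VbrII AAGC/0: at [14, 92] ⇒ [14, 92]
  DwuIII ACAAAGGC/7: at [0, 41, 104, 112, 139, 153] ⇒ [7, 48, 111, 119, 146, 160]
  IvoVI GAATTGA/6: at [8, 19, 30, 52, 132] ⇒ [14, 25, 36, 58, 138]
  FykIX CCTATT/2: at [60, 66, 72, 85] ⇒ [62, 68, 74, 87]

Pooled cuts: [7, 14, 25, 36, 48, 58, 62, 68, 74, 87, 92, 111, 119, 138, 146, 160]

Fragment lengths:
  [0,7): 7 bp
  [7,14): 7 bp
  [14,25): 11 bp
  [25,36): 11 bp
  [36,48): 12 bp
  [48,58): 10 bp
  [58,62): 4 bp
  [62,68): 6 bp
  [68,74): 6 bp
  [74,87): 13 bp
  [87,92): 5 bp
  [92,111): 19 bp
  [111,119): 8 bp
  [119,138): 19 bp
  [138,146): 8 bp
  [146,160): 14 bp
  [160,176): 16 bp

[4,5,6,6,7,7,8,8,10,11,11,12,13,14,16,19,19]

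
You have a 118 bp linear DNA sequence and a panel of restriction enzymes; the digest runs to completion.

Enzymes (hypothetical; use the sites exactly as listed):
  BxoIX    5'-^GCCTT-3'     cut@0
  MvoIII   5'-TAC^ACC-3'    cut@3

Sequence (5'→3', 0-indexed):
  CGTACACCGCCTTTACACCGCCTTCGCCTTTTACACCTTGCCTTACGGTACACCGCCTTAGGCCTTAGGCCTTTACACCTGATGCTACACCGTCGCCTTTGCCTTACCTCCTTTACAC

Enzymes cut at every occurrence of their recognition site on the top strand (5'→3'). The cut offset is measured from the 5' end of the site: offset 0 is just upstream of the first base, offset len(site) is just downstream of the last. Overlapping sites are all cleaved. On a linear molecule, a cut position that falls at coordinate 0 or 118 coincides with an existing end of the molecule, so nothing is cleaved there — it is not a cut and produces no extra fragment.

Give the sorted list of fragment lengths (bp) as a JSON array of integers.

[3,3,3,5,5,6,6,6,7,7,8,8,9,12,12,18]

Per-enzyme occurrences:
  BxoIX (GCCTT, off=0): starts [8, 19, 25, 39, 54, 61, 68, 94, 100] → cuts [8, 19, 25, 39, 54, 61, 68, 94, 100]
  MvoIII (TACACC, off=3): starts [2, 13, 31, 48, 73, 85] → cuts [5, 16, 34, 51, 76, 88]

Pooled cuts: [5, 8, 16, 19, 25, 34, 39, 51, 54, 61, 68, 76, 88, 94, 100]

Fragments:
  [0,5): 5 bp
  [5,8): 3 bp
  [8,16): 8 bp
  [16,19): 3 bp
  [19,25): 6 bp
  [25,34): 9 bp
  [34,39): 5 bp
  [39,51): 12 bp
  [51,54): 3 bp
  [54,61): 7 bp
  [61,68): 7 bp
  [68,76): 8 bp
  [76,88): 12 bp
  [88,94): 6 bp
  [94,100): 6 bp
  [100,118): 18 bp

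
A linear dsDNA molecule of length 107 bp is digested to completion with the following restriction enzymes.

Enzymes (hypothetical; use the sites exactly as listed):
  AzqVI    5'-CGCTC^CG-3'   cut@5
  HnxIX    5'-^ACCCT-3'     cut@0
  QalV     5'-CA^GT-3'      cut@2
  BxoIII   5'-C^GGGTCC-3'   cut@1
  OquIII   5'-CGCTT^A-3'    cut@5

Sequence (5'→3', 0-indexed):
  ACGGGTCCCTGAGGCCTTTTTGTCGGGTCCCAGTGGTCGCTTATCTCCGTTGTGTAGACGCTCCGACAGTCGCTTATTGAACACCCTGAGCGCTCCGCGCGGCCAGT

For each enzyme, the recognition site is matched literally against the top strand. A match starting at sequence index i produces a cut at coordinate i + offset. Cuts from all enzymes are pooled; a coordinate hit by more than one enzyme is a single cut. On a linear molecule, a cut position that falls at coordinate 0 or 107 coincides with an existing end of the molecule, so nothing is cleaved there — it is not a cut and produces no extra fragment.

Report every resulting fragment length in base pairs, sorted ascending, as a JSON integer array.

[2,2,5,7,7,8,10,10,13,21,22]

Per-enzyme occurrences:
  AzqVI (CGCTCCG, off=5): starts [58, 90] → cuts [63, 95]
  HnxIX (ACCCT, off=0): starts [82] → cuts [82]
  QalV (CAGT, off=2): starts [30, 66, 103] → cuts [32, 68, 105]
  BxoIII (CGGGTCC, off=1): starts [1, 23] → cuts [2, 24]
  OquIII (CGCTTA, off=5): starts [37, 70] → cuts [42, 75]

Pooled cuts: [2, 24, 32, 42, 63, 68, 75, 82, 95, 105]

Fragments:
  [0,2): 2 bp
  [2,24): 22 bp
  [24,32): 8 bp
  [32,42): 10 bp
  [42,63): 21 bp
  [63,68): 5 bp
  [68,75): 7 bp
  [75,82): 7 bp
  [82,95): 13 bp
  [95,105): 10 bp
  [105,107): 2 bp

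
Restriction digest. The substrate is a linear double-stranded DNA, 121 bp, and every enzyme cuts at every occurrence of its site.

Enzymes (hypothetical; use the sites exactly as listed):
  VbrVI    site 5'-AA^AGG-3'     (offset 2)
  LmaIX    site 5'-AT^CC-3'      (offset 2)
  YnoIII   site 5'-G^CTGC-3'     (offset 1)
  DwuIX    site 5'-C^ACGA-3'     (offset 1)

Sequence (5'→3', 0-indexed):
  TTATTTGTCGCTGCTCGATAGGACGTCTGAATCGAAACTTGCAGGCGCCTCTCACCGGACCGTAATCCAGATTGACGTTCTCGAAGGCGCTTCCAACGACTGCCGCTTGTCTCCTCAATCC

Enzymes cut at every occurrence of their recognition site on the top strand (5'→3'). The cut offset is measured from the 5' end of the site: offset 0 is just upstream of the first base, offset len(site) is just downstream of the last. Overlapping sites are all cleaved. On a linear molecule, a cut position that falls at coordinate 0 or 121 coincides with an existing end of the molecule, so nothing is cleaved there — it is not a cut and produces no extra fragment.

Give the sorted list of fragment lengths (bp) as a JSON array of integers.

[2,10,53,56]

Site scan:
  VbrVI (AAAGG, off=2): no sites
  LmaIX (ATCC, off=2): starts [64, 117] → cuts [66, 119]
  YnoIII (GCTGC, off=1): starts [9] → cuts [10]
  DwuIX (CACGA, off=1): no sites

Pooled cuts: [10, 66, 119]

Fragment lengths:
  [0,10): 10 bp
  [10,66): 56 bp
  [66,119): 53 bp
  [119,121): 2 bp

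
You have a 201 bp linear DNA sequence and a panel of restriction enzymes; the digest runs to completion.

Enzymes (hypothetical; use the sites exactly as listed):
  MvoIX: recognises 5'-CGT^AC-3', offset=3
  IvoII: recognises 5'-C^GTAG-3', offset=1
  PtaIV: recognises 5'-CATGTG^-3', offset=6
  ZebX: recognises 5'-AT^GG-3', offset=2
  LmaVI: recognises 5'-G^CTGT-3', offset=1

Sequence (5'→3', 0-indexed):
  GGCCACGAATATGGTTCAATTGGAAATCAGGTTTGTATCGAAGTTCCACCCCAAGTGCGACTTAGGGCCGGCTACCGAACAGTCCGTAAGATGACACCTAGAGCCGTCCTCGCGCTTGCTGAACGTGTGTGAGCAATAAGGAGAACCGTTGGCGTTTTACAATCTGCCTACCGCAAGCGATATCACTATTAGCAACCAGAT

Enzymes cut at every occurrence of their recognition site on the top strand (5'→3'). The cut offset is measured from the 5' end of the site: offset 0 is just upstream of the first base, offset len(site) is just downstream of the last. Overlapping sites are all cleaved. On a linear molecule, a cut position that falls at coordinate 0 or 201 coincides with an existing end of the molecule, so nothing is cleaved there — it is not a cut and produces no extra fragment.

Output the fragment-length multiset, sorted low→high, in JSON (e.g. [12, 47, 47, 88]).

[12,189]

Scan for sites:
  MvoIX (CGTAC, off=3): no sites
  IvoII (CGTAG, off=1): no sites
  PtaIV (CATGTG, off=6): no sites
  ZebX (ATGG, off=2): starts [10] → cuts [12]
  LmaVI (GCTGT, off=1): no sites

Pooled cuts: [12]

Fragment lengths:
  [0,12): 12 bp
  [12,201): 189 bp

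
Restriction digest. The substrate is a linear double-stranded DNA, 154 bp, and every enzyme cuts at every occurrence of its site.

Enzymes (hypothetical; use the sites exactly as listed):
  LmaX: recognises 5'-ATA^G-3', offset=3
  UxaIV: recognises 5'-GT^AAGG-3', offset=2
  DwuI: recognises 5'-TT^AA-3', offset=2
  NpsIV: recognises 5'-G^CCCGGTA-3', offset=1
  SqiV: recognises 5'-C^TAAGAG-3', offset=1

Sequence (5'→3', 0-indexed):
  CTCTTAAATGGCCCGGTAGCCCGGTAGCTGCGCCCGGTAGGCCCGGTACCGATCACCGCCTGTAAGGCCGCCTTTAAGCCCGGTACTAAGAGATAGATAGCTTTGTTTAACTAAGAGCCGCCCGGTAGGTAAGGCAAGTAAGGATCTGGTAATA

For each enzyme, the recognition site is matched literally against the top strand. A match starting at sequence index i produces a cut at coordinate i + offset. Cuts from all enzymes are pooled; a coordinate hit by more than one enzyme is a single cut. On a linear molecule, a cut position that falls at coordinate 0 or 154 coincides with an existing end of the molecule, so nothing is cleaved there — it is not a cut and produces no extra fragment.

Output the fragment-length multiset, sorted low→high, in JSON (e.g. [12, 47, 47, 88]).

Site scan:
  LmaX ATAG/3: at [92, 96] ⇒ [95, 99]
  UxaIV GTAAGG/2: at [61, 128, 137] ⇒ [63, 130, 139]
  DwuI TTAA/2: at [3, 73, 106] ⇒ [5, 75, 108]
  NpsIV GCCCGGTA/1: at [10, 18, 31, 40, 77, 119] ⇒ [11, 19, 32, 41, 78, 120]
  SqiV CTAAGAG/1: at [85, 110] ⇒ [86, 111]

All cut coordinates (distinct, sorted): [5, 11, 19, 32, 41, 63, 75, 78, 86, 95, 99, 108, 111, 120, 130, 139]

Fragment lengths:
  [0,5): 5 bp
  [5,11): 6 bp
  [11,19): 8 bp
  [19,32): 13 bp
  [32,41): 9 bp
  [41,63): 22 bp
  [63,75): 12 bp
  [75,78): 3 bp
  [78,86): 8 bp
  [86,95): 9 bp
  [95,99): 4 bp
  [99,108): 9 bp
  [108,111): 3 bp
  [111,120): 9 bp
  [120,130): 10 bp
  [130,139): 9 bp
  [139,154): 15 bp

[3,3,4,5,6,8,8,9,9,9,9,9,10,12,13,15,22]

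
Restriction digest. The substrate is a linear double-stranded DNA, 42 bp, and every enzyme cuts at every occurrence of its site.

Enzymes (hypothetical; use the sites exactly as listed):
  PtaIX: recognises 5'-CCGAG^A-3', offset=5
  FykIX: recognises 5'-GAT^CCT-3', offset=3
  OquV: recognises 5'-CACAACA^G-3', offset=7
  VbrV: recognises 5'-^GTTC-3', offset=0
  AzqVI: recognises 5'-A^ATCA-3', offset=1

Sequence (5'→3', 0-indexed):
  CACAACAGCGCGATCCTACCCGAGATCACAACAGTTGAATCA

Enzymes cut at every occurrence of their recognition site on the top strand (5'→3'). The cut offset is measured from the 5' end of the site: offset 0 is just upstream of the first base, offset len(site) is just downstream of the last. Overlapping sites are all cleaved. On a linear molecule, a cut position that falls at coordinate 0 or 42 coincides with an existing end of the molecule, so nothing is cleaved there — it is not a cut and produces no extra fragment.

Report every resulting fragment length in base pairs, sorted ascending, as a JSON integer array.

Site scan:
  PtaIX CCGAGA/5: at [19] ⇒ [24]
  FykIX GATCCT/3: at [11] ⇒ [14]
  OquV CACAACAG/7: at [0, 26] ⇒ [7, 33]
  VbrV (GTTC, off=0): no sites
  AzqVI AATCA/1: at [37] ⇒ [38]

Pooled cuts: [7, 14, 24, 33, 38]

Fragments:
  [0,7): 7 bp
  [7,14): 7 bp
  [14,24): 10 bp
  [24,33): 9 bp
  [33,38): 5 bp
  [38,42): 4 bp

[4,5,7,7,9,10]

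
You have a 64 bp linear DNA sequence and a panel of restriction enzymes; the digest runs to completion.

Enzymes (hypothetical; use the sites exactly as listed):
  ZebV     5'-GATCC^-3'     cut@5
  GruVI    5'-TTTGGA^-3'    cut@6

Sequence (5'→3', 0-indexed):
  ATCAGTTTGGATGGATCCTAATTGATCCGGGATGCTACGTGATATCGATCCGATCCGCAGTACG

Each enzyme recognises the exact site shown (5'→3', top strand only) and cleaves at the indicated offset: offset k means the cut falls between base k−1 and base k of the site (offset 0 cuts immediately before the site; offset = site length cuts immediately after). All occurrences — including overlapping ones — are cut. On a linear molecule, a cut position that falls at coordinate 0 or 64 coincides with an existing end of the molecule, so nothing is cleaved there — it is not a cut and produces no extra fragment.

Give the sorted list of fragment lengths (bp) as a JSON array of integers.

[5,7,8,10,11,23]

Per-enzyme occurrences:
  ZebV (GATCC, off=5): starts [13, 23, 46, 51] → cuts [18, 28, 51, 56]
  GruVI (TTTGGA, off=6): starts [5] → cuts [11]

All cut coordinates (distinct, sorted): [11, 18, 28, 51, 56]

Fragment lengths:
  [0,11): 11 bp
  [11,18): 7 bp
  [18,28): 10 bp
  [28,51): 23 bp
  [51,56): 5 bp
  [56,64): 8 bp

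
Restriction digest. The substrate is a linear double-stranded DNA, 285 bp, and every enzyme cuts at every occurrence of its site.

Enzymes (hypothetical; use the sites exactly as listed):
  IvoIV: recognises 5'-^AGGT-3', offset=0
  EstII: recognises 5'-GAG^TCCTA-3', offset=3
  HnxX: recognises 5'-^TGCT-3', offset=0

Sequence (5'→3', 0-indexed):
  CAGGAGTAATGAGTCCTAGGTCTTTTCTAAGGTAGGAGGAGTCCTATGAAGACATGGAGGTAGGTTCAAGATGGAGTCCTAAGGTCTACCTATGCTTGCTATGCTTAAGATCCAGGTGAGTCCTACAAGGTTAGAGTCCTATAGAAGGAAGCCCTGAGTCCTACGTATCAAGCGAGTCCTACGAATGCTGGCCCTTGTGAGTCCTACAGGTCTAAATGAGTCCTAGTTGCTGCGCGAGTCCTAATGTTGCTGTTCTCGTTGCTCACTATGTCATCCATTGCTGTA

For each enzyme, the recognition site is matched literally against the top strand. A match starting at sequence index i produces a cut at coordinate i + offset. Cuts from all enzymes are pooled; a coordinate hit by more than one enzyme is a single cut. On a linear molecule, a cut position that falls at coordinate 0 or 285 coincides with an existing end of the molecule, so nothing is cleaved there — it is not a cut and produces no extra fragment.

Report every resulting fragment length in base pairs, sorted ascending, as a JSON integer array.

[4,4,4,5,5,6,7,7,7,7,9,9,9,11,11,12,12,12,12,13,13,15,16,16,18,19,22]

Scan for sites:
  IvoIV AGGT/0: at [17, 29, 57, 61, 81, 113, 127, 207] ⇒ [17, 29, 57, 61, 81, 113, 127, 207]
  EstII GAGTCCTA/3: at [10, 38, 73, 117, 133, 155, 173, 198, 217, 235] ⇒ [13, 41, 76, 120, 136, 158, 176, 201, 220, 238]
  HnxX TGCT/0: at [92, 96, 101, 185, 227, 247, 259, 278] ⇒ [92, 96, 101, 185, 227, 247, 259, 278]

All cut coordinates (distinct, sorted): [13, 17, 29, 41, 57, 61, 76, 81, 92, 96, 101, 113, 120, 127, 136, 158, 176, 185, 201, 207, 220, 227, 238, 247, 259, 278]

Fragment lengths:
  [0,13): 13 bp
  [13,17): 4 bp
  [17,29): 12 bp
  [29,41): 12 bp
  [41,57): 16 bp
  [57,61): 4 bp
  [61,76): 15 bp
  [76,81): 5 bp
  [81,92): 11 bp
  [92,96): 4 bp
  [96,101): 5 bp
  [101,113): 12 bp
  [113,120): 7 bp
  [120,127): 7 bp
  [127,136): 9 bp
  [136,158): 22 bp
  [158,176): 18 bp
  [176,185): 9 bp
  [185,201): 16 bp
  [201,207): 6 bp
  [207,220): 13 bp
  [220,227): 7 bp
  [227,238): 11 bp
  [238,247): 9 bp
  [247,259): 12 bp
  [259,278): 19 bp
  [278,285): 7 bp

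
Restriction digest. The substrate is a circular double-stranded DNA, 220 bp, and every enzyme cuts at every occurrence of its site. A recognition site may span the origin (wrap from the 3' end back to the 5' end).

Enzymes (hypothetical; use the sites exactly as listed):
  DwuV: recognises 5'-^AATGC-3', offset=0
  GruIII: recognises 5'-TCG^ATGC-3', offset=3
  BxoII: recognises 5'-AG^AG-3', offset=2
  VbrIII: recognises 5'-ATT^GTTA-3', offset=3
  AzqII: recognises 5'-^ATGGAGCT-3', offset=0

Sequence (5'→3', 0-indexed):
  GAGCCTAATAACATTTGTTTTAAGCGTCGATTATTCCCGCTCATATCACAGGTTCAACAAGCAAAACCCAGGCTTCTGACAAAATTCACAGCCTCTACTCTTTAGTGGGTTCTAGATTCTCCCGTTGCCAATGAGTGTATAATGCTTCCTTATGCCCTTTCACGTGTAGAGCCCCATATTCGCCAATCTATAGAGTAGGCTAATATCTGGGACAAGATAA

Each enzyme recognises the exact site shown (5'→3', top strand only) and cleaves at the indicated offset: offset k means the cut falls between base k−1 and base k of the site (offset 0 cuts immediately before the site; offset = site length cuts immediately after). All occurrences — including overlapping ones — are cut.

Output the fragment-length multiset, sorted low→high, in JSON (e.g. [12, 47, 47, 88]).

[24,28,29,139]

Per-enzyme occurrences:
  DwuV (AATGC, off=0): starts [140] → cuts [140]
  GruIII (TCGATGC, off=3): no sites
  BxoII (AGAG, off=2): starts [167, 191, 219] → cuts [1, 169, 193]
  VbrIII (ATTGTTA, off=3): no sites
  AzqII (ATGGAGCT, off=0): no sites

Pooled cuts: [1, 140, 169, 193]

Fragments:
  1→140: 139 bp
  140→169: 29 bp
  169→193: 24 bp
  193→1 (wrap): 220-193+1 = 28 bp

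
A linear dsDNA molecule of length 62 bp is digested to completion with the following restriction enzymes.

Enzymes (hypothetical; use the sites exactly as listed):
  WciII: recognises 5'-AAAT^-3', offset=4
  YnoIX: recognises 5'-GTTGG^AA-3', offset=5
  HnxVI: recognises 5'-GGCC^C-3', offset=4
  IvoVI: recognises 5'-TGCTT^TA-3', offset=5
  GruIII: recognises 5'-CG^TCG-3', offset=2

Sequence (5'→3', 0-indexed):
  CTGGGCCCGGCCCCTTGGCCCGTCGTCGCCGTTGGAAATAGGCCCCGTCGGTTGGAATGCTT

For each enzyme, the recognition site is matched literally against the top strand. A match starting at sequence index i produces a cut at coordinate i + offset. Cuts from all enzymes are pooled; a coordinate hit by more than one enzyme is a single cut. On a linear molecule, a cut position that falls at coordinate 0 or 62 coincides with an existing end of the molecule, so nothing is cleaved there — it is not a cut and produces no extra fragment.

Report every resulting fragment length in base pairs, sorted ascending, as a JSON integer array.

[2,3,3,4,5,5,7,7,8,8,10]

Scan for sites:
  WciII AAAT/4: at [35] ⇒ [39]
  YnoIX GTTGGAA/5: at [30, 50] ⇒ [35, 55]
  HnxVI GGCCC/4: at [3, 8, 16, 40] ⇒ [7, 12, 20, 44]
  IvoVI (TGCTTTA, off=5): no sites
  GruIII CGTCG/2: at [20, 23, 45] ⇒ [22, 25, 47]

Pooled cuts: [7, 12, 20, 22, 25, 35, 39, 44, 47, 55]

Fragment lengths:
  [0,7): 7 bp
  [7,12): 5 bp
  [12,20): 8 bp
  [20,22): 2 bp
  [22,25): 3 bp
  [25,35): 10 bp
  [35,39): 4 bp
  [39,44): 5 bp
  [44,47): 3 bp
  [47,55): 8 bp
  [55,62): 7 bp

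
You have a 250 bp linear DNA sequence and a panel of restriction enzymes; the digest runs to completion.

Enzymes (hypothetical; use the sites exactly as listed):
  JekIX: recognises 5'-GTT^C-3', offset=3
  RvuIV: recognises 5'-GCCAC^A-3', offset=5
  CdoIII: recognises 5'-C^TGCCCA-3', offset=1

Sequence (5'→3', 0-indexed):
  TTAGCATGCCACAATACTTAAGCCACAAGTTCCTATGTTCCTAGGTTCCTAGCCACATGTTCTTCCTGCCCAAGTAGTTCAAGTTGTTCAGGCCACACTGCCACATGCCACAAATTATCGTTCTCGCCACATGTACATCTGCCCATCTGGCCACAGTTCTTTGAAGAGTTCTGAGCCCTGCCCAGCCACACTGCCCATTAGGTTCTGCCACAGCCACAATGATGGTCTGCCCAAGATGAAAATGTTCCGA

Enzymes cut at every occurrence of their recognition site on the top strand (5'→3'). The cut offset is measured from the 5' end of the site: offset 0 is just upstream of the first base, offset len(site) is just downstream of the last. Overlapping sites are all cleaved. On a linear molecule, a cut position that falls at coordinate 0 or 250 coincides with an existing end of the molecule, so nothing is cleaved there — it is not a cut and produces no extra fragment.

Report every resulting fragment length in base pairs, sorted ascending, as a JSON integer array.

Site scan:
  JekIX GTTC/3: at [28, 36, 44, 58, 76, 85, 119, 155, 167, 201, 243] ⇒ [31, 39, 47, 61, 79, 88, 122, 158, 170, 204, 246]
  RvuIV GCCACA/5: at [7, 21, 51, 91, 99, 106, 125, 149, 184, 206, 212] ⇒ [12, 26, 56, 96, 104, 111, 130, 154, 189, 211, 217]
  CdoIII CTGCCCA/1: at [65, 138, 177, 190, 226] ⇒ [66, 139, 178, 191, 227]

Pooled cuts: [12, 26, 31, 39, 47, 56, 61, 66, 79, 88, 96, 104, 111, 122, 130, 139, 154, 158, 170, 178, 189, 191, 204, 211, 217, 227, 246]

Fragment lengths:
  [0,12): 12 bp
  [12,26): 14 bp
  [26,31): 5 bp
  [31,39): 8 bp
  [39,47): 8 bp
  [47,56): 9 bp
  [56,61): 5 bp
  [61,66): 5 bp
  [66,79): 13 bp
  [79,88): 9 bp
  [88,96): 8 bp
  [96,104): 8 bp
  [104,111): 7 bp
  [111,122): 11 bp
  [122,130): 8 bp
  [130,139): 9 bp
  [139,154): 15 bp
  [154,158): 4 bp
  [158,170): 12 bp
  [170,178): 8 bp
  [178,189): 11 bp
  [189,191): 2 bp
  [191,204): 13 bp
  [204,211): 7 bp
  [211,217): 6 bp
  [217,227): 10 bp
  [227,246): 19 bp
  [246,250): 4 bp

[2,4,4,5,5,5,6,7,7,8,8,8,8,8,8,9,9,9,10,11,11,12,12,13,13,14,15,19]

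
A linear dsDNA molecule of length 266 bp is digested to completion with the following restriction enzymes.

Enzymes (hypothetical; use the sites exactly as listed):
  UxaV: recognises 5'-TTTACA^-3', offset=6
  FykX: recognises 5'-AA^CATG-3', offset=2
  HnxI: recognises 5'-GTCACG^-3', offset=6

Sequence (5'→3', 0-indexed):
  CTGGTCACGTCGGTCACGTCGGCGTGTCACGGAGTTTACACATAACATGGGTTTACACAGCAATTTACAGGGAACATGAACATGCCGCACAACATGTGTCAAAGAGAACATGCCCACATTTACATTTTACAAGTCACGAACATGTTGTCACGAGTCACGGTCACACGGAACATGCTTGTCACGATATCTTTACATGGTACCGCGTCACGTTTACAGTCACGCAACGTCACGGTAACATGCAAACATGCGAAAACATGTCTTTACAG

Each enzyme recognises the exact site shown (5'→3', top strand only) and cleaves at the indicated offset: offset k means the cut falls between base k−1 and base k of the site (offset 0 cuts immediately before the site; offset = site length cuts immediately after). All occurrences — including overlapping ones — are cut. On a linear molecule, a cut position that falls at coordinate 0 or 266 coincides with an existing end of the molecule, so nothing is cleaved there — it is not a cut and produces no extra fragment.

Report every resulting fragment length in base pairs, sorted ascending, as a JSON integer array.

Scan for sites:
  UxaV (TTTACA, off=6): starts [34, 51, 63, 118, 125, 188, 209, 259] → cuts [40, 57, 69, 124, 131, 194, 215, 265]
  FykX (AACATG, off=2): starts [43, 72, 78, 90, 106, 138, 168, 233, 241, 251] → cuts [45, 74, 80, 92, 108, 140, 170, 235, 243, 253]
  HnxI (GTCACG, off=6): starts [3, 12, 25, 132, 146, 153, 177, 203, 215, 225] → cuts [9, 18, 31, 138, 152, 159, 183, 209, 221, 231]

Pooled cuts: [9, 18, 31, 40, 45, 57, 69, 74, 80, 92, 108, 124, 131, 138, 140, 152, 159, 170, 183, 194, 209, 215, 221, 231, 235, 243, 253, 265]

Fragment lengths:
  [0,9): 9 bp
  [9,18): 9 bp
  [18,31): 13 bp
  [31,40): 9 bp
  [40,45): 5 bp
  [45,57): 12 bp
  [57,69): 12 bp
  [69,74): 5 bp
  [74,80): 6 bp
  [80,92): 12 bp
  [92,108): 16 bp
  [108,124): 16 bp
  [124,131): 7 bp
  [131,138): 7 bp
  [138,140): 2 bp
  [140,152): 12 bp
  [152,159): 7 bp
  [159,170): 11 bp
  [170,183): 13 bp
  [183,194): 11 bp
  [194,209): 15 bp
  [209,215): 6 bp
  [215,221): 6 bp
  [221,231): 10 bp
  [231,235): 4 bp
  [235,243): 8 bp
  [243,253): 10 bp
  [253,265): 12 bp
  [265,266): 1 bp

[1,2,4,5,5,6,6,6,7,7,7,8,9,9,9,10,10,11,11,12,12,12,12,12,13,13,15,16,16]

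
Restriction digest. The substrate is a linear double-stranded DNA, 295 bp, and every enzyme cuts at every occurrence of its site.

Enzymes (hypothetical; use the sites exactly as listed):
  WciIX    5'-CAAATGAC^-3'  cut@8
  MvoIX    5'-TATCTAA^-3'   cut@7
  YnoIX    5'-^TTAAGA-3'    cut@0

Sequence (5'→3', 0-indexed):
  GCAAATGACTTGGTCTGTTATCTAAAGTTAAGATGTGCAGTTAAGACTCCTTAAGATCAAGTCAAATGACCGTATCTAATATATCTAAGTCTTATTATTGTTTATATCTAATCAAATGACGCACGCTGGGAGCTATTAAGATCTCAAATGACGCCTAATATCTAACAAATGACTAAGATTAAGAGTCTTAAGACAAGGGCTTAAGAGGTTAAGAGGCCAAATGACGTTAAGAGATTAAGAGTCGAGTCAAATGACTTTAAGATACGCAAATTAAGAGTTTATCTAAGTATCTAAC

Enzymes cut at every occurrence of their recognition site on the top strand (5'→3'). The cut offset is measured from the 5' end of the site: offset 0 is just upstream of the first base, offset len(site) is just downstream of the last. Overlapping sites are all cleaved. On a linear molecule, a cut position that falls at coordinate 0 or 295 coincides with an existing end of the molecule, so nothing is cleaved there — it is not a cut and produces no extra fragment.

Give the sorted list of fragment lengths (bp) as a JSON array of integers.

Site scan:
  WciIX CAAATGAC/8: at [1, 62, 112, 144, 165, 217, 247] ⇒ [9, 70, 120, 152, 173, 225, 255]
  MvoIX TATCTAA/7: at [18, 72, 81, 104, 158, 279, 287] ⇒ [25, 79, 88, 111, 165, 286, 294]
  YnoIX TTAAGA/0: at [27, 40, 50, 135, 178, 187, 200, 208, 226, 234, 256, 270] ⇒ [27, 40, 50, 135, 178, 187, 200, 208, 226, 234, 256, 270]

Pooled cuts: [9, 25, 27, 40, 50, 70, 79, 88, 111, 120, 135, 152, 165, 173, 178, 187, 200, 208, 225, 226, 234, 255, 256, 270, 286, 294]

Fragment lengths:
  [0,9): 9 bp
  [9,25): 16 bp
  [25,27): 2 bp
  [27,40): 13 bp
  [40,50): 10 bp
  [50,70): 20 bp
  [70,79): 9 bp
  [79,88): 9 bp
  [88,111): 23 bp
  [111,120): 9 bp
  [120,135): 15 bp
  [135,152): 17 bp
  [152,165): 13 bp
  [165,173): 8 bp
  [173,178): 5 bp
  [178,187): 9 bp
  [187,200): 13 bp
  [200,208): 8 bp
  [208,225): 17 bp
  [225,226): 1 bp
  [226,234): 8 bp
  [234,255): 21 bp
  [255,256): 1 bp
  [256,270): 14 bp
  [270,286): 16 bp
  [286,294): 8 bp
  [294,295): 1 bp

[1,1,1,2,5,8,8,8,8,9,9,9,9,9,10,13,13,13,14,15,16,16,17,17,20,21,23]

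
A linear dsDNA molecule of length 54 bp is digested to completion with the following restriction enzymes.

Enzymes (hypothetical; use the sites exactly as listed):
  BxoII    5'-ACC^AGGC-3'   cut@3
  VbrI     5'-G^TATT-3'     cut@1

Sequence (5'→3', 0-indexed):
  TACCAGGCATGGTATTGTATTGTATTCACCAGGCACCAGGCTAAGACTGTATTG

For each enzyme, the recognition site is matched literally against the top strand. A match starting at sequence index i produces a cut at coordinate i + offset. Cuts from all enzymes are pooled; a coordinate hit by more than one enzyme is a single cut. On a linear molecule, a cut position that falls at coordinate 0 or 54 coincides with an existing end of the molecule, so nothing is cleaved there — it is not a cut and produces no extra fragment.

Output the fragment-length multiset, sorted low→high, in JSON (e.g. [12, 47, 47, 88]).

Site scan:
  BxoII (ACCAGGC, off=3): starts [1, 27, 34] → cuts [4, 30, 37]
  VbrI (GTATT, off=1): starts [11, 16, 21, 48] → cuts [12, 17, 22, 49]

Pooled cuts: [4, 12, 17, 22, 30, 37, 49]

Fragment lengths:
  [0,4): 4 bp
  [4,12): 8 bp
  [12,17): 5 bp
  [17,22): 5 bp
  [22,30): 8 bp
  [30,37): 7 bp
  [37,49): 12 bp
  [49,54): 5 bp

[4,5,5,5,7,8,8,12]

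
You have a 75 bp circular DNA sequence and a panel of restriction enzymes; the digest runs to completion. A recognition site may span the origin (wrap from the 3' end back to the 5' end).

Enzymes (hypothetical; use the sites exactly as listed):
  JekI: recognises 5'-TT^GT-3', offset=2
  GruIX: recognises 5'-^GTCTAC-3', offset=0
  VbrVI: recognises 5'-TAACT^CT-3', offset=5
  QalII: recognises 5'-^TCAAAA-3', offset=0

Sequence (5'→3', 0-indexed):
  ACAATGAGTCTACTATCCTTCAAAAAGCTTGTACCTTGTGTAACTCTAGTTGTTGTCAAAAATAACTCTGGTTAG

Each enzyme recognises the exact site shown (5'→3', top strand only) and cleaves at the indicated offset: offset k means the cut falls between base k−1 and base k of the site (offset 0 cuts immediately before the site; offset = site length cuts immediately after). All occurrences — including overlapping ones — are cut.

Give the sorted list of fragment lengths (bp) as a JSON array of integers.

Site scan:
  JekI TTGT/2: at [28, 35, 49, 52] ⇒ [30, 37, 51, 54]
  GruIX GTCTAC/0: at [7] ⇒ [7]
  VbrVI TAACTCT/5: at [40, 62] ⇒ [45, 67]
  QalII TCAAAA/0: at [19, 55] ⇒ [19, 55]

All cut coordinates (distinct, sorted): [7, 19, 30, 37, 45, 51, 54, 55, 67]

Fragment lengths:
  7→19: 12 bp
  19→30: 11 bp
  30→37: 7 bp
  37→45: 8 bp
  45→51: 6 bp
  51→54: 3 bp
  54→55: 1 bp
  55→67: 12 bp
  67→7 (wrap): 75-67+7 = 15 bp

[1,3,6,7,8,11,12,12,15]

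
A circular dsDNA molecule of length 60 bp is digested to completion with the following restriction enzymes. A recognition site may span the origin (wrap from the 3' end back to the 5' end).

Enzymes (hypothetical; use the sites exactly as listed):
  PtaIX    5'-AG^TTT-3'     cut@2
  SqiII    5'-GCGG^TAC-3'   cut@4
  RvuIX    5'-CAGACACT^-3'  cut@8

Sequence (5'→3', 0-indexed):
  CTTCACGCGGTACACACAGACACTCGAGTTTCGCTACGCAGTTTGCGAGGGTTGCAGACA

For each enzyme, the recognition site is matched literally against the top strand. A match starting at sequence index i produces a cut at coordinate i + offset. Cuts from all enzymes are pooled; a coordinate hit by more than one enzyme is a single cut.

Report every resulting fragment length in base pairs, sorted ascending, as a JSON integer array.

Site scan:
  PtaIX AGTTT/2: at [26, 39] ⇒ [28, 41]
  SqiII GCGGTAC/4: at [6] ⇒ [10]
  RvuIX CAGACACT/8: at [16, 54] ⇒ [2, 24]

All cut coordinates (distinct, sorted): [2, 10, 24, 28, 41]

Fragments:
  2→10: 8 bp
  10→24: 14 bp
  24→28: 4 bp
  28→41: 13 bp
  41→2 (wrap): 60-41+2 = 21 bp

[4,8,13,14,21]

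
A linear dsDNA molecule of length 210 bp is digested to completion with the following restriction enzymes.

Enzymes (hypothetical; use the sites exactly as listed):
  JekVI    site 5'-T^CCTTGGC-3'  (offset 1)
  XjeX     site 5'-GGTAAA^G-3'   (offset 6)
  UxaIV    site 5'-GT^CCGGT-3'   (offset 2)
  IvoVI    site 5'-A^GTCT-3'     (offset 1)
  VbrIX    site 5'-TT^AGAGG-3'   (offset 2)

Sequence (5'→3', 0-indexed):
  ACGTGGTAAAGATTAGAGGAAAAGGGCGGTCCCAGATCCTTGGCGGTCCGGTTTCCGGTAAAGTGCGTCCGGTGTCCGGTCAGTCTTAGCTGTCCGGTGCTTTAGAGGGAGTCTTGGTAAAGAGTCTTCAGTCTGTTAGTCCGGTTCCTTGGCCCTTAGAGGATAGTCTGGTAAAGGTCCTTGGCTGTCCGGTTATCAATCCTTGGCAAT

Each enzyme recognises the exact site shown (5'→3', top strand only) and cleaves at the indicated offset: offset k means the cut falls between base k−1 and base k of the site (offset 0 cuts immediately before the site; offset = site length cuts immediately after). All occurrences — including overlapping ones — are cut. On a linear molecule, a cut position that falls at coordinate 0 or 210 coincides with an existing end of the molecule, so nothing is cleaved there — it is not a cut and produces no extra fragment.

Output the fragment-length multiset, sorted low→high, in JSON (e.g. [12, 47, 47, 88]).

[2,3,4,6,6,7,7,7,7,8,10,10,10,10,10,10,10,11,11,11,12,15,23]

Scan for sites:
  JekVI (TCCTTGGC, off=1): starts [36, 145, 177, 199] → cuts [37, 146, 178, 200]
  XjeX (GGTAAAG, off=6): starts [4, 56, 115, 169] → cuts [10, 62, 121, 175]
  UxaIV (GTCCGGT, off=2): starts [45, 66, 73, 91, 138, 186] → cuts [47, 68, 75, 93, 140, 188]
  IvoVI (AGTCT, off=1): starts [81, 109, 122, 129, 164] → cuts [82, 110, 123, 130, 165]
  VbrIX (TTAGAGG, off=2): starts [12, 101, 155] → cuts [14, 103, 157]

Pooled cuts: [10, 14, 37, 47, 62, 68, 75, 82, 93, 103, 110, 121, 123, 130, 140, 146, 157, 165, 175, 178, 188, 200]

Fragments:
  [0,10): 10 bp
  [10,14): 4 bp
  [14,37): 23 bp
  [37,47): 10 bp
  [47,62): 15 bp
  [62,68): 6 bp
  [68,75): 7 bp
  [75,82): 7 bp
  [82,93): 11 bp
  [93,103): 10 bp
  [103,110): 7 bp
  [110,121): 11 bp
  [121,123): 2 bp
  [123,130): 7 bp
  [130,140): 10 bp
  [140,146): 6 bp
  [146,157): 11 bp
  [157,165): 8 bp
  [165,175): 10 bp
  [175,178): 3 bp
  [178,188): 10 bp
  [188,200): 12 bp
  [200,210): 10 bp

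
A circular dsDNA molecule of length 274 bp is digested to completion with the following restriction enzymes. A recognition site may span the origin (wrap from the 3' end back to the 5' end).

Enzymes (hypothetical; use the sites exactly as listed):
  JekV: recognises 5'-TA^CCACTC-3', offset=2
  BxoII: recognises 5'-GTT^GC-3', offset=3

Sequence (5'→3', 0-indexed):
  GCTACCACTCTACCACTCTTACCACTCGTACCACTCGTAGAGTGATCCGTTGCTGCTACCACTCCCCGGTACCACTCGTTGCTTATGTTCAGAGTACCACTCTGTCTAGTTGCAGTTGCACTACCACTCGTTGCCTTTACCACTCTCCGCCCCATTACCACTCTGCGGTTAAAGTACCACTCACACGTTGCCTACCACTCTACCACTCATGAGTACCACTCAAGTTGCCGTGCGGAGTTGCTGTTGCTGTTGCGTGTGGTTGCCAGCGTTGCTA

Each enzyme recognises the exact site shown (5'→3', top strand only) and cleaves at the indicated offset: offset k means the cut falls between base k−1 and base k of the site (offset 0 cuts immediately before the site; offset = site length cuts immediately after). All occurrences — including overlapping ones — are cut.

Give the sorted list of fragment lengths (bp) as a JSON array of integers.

[5,6,6,6,6,7,7,8,8,8,9,9,9,9,9,10,11,13,13,13,13,15,16,18,19,21]

Per-enzyme occurrences:
  JekV TACCACTC/2: at [2, 10, 19, 28, 56, 69, 94, 121, 137, 155, 174, 192, 200, 213] ⇒ [4, 12, 21, 30, 58, 71, 96, 123, 139, 157, 176, 194, 202, 215]
  BxoII GTTGC/3: at [48, 77, 108, 114, 129, 186, 223, 236, 242, 248, 258, 267] ⇒ [51, 80, 111, 117, 132, 189, 226, 239, 245, 251, 261, 270]

Pooled cuts: [4, 12, 21, 30, 51, 58, 71, 80, 96, 111, 117, 123, 132, 139, 157, 176, 189, 194, 202, 215, 226, 239, 245, 251, 261, 270]

Fragment lengths:
  4→12: 8 bp
  12→21: 9 bp
  21→30: 9 bp
  30→51: 21 bp
  51→58: 7 bp
  58→71: 13 bp
  71→80: 9 bp
  80→96: 16 bp
  96→111: 15 bp
  111→117: 6 bp
  117→123: 6 bp
  123→132: 9 bp
  132→139: 7 bp
  139→157: 18 bp
  157→176: 19 bp
  176→189: 13 bp
  189→194: 5 bp
  194→202: 8 bp
  202→215: 13 bp
  215→226: 11 bp
  226→239: 13 bp
  239→245: 6 bp
  245→251: 6 bp
  251→261: 10 bp
  261→270: 9 bp
  270→4 (wrap): 274-270+4 = 8 bp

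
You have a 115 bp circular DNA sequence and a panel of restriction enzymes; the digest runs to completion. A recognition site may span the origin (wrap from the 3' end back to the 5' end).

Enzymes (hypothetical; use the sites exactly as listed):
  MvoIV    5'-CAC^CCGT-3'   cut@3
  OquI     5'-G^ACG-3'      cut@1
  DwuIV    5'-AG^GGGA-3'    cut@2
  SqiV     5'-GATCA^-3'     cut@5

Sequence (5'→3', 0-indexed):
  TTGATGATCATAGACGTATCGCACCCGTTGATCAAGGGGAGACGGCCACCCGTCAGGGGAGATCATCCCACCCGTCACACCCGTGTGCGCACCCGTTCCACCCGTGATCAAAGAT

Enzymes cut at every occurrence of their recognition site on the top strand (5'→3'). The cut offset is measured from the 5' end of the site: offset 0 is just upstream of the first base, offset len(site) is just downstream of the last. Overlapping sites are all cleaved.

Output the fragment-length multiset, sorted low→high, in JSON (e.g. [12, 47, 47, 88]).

Scan for sites:
  MvoIV (CACCCGT, off=3): starts [21, 46, 68, 77, 89, 98] → cuts [24, 49, 71, 80, 92, 101]
  OquI (GACG, off=1): starts [12, 40] → cuts [13, 41]
  DwuIV (AGGGGA, off=2): starts [34, 54] → cuts [36, 56]
  SqiV (GATCA, off=5): starts [5, 29, 60, 105] → cuts [10, 34, 65, 110]

All cut coordinates (distinct, sorted): [10, 13, 24, 34, 36, 41, 49, 56, 65, 71, 80, 92, 101, 110]

Fragment lengths:
  10→13: 3 bp
  13→24: 11 bp
  24→34: 10 bp
  34→36: 2 bp
  36→41: 5 bp
  41→49: 8 bp
  49→56: 7 bp
  56→65: 9 bp
  65→71: 6 bp
  71→80: 9 bp
  80→92: 12 bp
  92→101: 9 bp
  101→110: 9 bp
  110→10 (wrap): 115-110+10 = 15 bp

[2,3,5,6,7,8,9,9,9,9,10,11,12,15]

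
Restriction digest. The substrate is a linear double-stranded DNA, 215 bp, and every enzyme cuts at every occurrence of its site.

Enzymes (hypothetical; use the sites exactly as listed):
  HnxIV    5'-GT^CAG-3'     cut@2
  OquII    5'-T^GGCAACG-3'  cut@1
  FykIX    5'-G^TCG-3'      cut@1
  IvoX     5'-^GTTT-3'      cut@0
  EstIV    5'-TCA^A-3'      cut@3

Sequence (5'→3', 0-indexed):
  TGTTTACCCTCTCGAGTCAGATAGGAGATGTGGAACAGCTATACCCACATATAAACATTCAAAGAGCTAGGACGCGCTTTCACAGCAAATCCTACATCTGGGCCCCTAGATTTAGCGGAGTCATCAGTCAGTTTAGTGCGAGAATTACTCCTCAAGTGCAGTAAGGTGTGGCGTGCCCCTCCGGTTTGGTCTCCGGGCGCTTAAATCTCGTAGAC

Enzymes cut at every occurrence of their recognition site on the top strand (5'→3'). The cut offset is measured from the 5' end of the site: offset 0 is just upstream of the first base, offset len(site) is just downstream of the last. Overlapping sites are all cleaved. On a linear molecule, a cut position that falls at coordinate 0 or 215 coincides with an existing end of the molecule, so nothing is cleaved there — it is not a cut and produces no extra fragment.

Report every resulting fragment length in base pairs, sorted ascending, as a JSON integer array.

Per-enzyme occurrences:
  HnxIV (GTCAG, off=2): starts [15, 126] → cuts [17, 128]
  OquII (TGGCAACG, off=1): no sites
  FykIX (GTCG, off=1): no sites
  IvoX (GTTT, off=0): starts [1, 130, 183] → cuts [1, 130, 183]
  EstIV (TCAA, off=3): starts [58, 151] → cuts [61, 154]

Pooled cuts: [1, 17, 61, 128, 130, 154, 183]

Fragment lengths:
  [0,1): 1 bp
  [1,17): 16 bp
  [17,61): 44 bp
  [61,128): 67 bp
  [128,130): 2 bp
  [130,154): 24 bp
  [154,183): 29 bp
  [183,215): 32 bp

[1,2,16,24,29,32,44,67]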